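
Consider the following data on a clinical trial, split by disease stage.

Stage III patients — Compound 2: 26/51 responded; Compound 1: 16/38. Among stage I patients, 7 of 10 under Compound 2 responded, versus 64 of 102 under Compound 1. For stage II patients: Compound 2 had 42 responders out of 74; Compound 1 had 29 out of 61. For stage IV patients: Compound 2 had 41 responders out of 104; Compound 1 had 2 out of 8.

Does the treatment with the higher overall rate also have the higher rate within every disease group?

No

Stage III: Compound 2 26/51 = 51.0%, Compound 1 16/38 = 42.1% → Compound 2
Stage I: Compound 2 7/10 = 70.0%, Compound 1 64/102 = 62.7% → Compound 2
Stage II: Compound 2 42/74 = 56.8%, Compound 1 29/61 = 47.5% → Compound 2
Stage IV: Compound 2 41/104 = 39.4%, Compound 1 2/8 = 25.0% → Compound 2
Overall: Compound 2 116/239 = 48.5%, Compound 1 111/209 = 53.1% → Compound 1
Compound 2 wins each disease group but Compound 1 wins overall — the comparison reverses. Compound 2's patients skew toward stage IV, which has a lower base rate.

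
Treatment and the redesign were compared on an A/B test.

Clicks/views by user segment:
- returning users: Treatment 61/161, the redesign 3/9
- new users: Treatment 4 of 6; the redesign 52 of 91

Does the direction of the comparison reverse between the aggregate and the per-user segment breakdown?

Returning users: Treatment 61/161 = 37.9%, the redesign 3/9 = 33.3% → Treatment
New users: Treatment 4/6 = 66.7%, the redesign 52/91 = 57.1% → Treatment
Overall: Treatment 65/167 = 38.9%, the redesign 55/100 = 55.0% → the redesign
Treatment wins each user group but the redesign wins overall — the comparison reverses. Treatment's views skew toward returning users, which has a lower base rate.

Yes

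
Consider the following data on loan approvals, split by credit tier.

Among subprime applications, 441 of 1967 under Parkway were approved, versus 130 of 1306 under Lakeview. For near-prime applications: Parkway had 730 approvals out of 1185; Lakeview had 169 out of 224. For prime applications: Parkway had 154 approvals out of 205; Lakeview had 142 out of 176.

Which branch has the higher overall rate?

Subprime: Parkway 441/1967 = 22.4%, Lakeview 130/1306 = 10.0% → Parkway
Near-prime: Parkway 730/1185 = 61.6%, Lakeview 169/224 = 75.4% → Lakeview
Prime: Parkway 154/205 = 75.1%, Lakeview 142/176 = 80.7% → Lakeview
Overall: Parkway 1325/3357 = 39.5%, Lakeview 441/1706 = 25.8% → Parkway
(Neither sweeps every credit group, but Parkway has the higher pooled rate.)

Parkway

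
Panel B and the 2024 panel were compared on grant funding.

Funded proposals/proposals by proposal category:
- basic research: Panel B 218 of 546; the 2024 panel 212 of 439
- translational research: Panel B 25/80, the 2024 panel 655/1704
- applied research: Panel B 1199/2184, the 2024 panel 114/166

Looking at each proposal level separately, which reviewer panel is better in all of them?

the 2024 panel

Basic research: Panel B 218/546 = 39.9%, the 2024 panel 212/439 = 48.3% → the 2024 panel
Translational research: Panel B 25/80 = 31.2%, the 2024 panel 655/1704 = 38.4% → the 2024 panel
Applied research: Panel B 1199/2184 = 54.9%, the 2024 panel 114/166 = 68.7% → the 2024 panel
The 2024 panel has the higher rate in all 3 groups.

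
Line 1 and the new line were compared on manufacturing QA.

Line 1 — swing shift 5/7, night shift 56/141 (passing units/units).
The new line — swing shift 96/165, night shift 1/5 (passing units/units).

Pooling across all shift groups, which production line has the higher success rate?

the new line

Swing shift: Line 1 5/7 = 71.4%, the new line 96/165 = 58.2% → Line 1
Night shift: Line 1 56/141 = 39.7%, the new line 1/5 = 20.0% → Line 1
Overall: Line 1 61/148 = 41.2%, the new line 97/170 = 57.1% → the new line
(Line 1 wins every shift group but the new line wins overall — Line 1's units skew toward the low-rate night shift group.)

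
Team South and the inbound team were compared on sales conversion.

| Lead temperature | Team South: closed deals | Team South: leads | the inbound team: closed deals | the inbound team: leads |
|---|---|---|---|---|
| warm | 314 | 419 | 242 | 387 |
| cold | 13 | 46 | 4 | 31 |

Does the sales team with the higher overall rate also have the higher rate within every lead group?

Yes

Warm: Team South 314/419 = 74.9%, the inbound team 242/387 = 62.5% → Team South
Cold: Team South 13/46 = 28.3%, the inbound team 4/31 = 12.9% → Team South
Overall: Team South 327/465 = 70.3%, the inbound team 246/418 = 58.9% → Team South
Team South wins overall and in every lead group — no reversal.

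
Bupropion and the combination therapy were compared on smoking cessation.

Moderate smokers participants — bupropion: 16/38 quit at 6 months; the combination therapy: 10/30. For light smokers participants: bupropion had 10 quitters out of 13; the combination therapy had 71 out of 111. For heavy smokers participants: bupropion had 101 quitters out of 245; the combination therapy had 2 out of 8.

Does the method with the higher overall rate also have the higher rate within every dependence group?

No

Moderate smokers: bupropion 16/38 = 42.1%, the combination therapy 10/30 = 33.3% → bupropion
Light smokers: bupropion 10/13 = 76.9%, the combination therapy 71/111 = 64.0% → bupropion
Heavy smokers: bupropion 101/245 = 41.2%, the combination therapy 2/8 = 25.0% → bupropion
Overall: bupropion 127/296 = 42.9%, the combination therapy 83/149 = 55.7% → the combination therapy
Bupropion wins each dependence group but the combination therapy wins overall — the comparison reverses. Bupropion's participants skew toward heavy smokers, which has a lower base rate.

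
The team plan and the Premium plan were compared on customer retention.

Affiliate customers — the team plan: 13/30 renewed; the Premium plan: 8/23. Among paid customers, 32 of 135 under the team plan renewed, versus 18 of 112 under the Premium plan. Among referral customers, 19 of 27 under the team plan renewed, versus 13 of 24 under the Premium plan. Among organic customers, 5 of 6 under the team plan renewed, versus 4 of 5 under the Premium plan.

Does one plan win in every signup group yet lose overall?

Affiliate: the team plan 13/30 = 43.3%, the Premium plan 8/23 = 34.8% → the team plan
Paid: the team plan 32/135 = 23.7%, the Premium plan 18/112 = 16.1% → the team plan
Referral: the team plan 19/27 = 70.4%, the Premium plan 13/24 = 54.2% → the team plan
Organic: the team plan 5/6 = 83.3%, the Premium plan 4/5 = 80.0% → the team plan
Overall: the team plan 69/198 = 34.8%, the Premium plan 43/164 = 26.2% → the team plan
The team plan wins overall and in every signup group — no reversal.

No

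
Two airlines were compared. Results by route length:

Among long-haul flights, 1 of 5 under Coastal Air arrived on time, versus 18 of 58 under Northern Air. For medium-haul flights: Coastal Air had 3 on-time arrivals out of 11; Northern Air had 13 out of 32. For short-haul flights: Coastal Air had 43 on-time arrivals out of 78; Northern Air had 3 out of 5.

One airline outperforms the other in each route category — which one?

Northern Air

Long-haul: Coastal Air 1/5 = 20.0%, Northern Air 18/58 = 31.0% → Northern Air
Medium-haul: Coastal Air 3/11 = 27.3%, Northern Air 13/32 = 40.6% → Northern Air
Short-haul: Coastal Air 43/78 = 55.1%, Northern Air 3/5 = 60.0% → Northern Air
Northern Air has the higher rate in all 3 groups.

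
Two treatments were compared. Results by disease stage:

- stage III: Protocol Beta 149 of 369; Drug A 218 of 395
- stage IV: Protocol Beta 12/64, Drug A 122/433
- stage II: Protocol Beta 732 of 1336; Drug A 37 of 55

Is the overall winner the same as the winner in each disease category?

No

Stage III: Protocol Beta 149/369 = 40.4%, Drug A 218/395 = 55.2% → Drug A
Stage IV: Protocol Beta 12/64 = 18.8%, Drug A 122/433 = 28.2% → Drug A
Stage II: Protocol Beta 732/1336 = 54.8%, Drug A 37/55 = 67.3% → Drug A
Overall: Protocol Beta 893/1769 = 50.5%, Drug A 377/883 = 42.7% → Protocol Beta
Drug A wins each disease group but Protocol Beta wins overall — the comparison reverses. Drug A's patients skew toward stage IV, which has a lower base rate.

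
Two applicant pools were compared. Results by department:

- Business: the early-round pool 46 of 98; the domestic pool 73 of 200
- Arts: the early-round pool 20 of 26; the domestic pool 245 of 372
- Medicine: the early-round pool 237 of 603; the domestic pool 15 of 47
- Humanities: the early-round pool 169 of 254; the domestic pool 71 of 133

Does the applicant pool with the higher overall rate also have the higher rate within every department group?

Business: the early-round pool 46/98 = 46.9%, the domestic pool 73/200 = 36.5% → the early-round pool
Arts: the early-round pool 20/26 = 76.9%, the domestic pool 245/372 = 65.9% → the early-round pool
Medicine: the early-round pool 237/603 = 39.3%, the domestic pool 15/47 = 31.9% → the early-round pool
Humanities: the early-round pool 169/254 = 66.5%, the domestic pool 71/133 = 53.4% → the early-round pool
Overall: the early-round pool 472/981 = 48.1%, the domestic pool 404/752 = 53.7% → the domestic pool
The early-round pool wins each department group but the domestic pool wins overall — the comparison reverses. The early-round pool's applicants skew toward Medicine, which has a lower base rate.

No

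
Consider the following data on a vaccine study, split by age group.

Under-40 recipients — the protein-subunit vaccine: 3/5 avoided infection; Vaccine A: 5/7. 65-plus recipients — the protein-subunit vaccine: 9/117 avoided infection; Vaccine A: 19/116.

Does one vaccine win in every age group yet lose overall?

Under-40: the protein-subunit vaccine 3/5 = 60.0%, Vaccine A 5/7 = 71.4% → Vaccine A
65-plus: the protein-subunit vaccine 9/117 = 7.7%, Vaccine A 19/116 = 16.4% → Vaccine A
Overall: the protein-subunit vaccine 12/122 = 9.8%, Vaccine A 24/123 = 19.5% → Vaccine A
Vaccine A wins overall and in every age group — no reversal.

No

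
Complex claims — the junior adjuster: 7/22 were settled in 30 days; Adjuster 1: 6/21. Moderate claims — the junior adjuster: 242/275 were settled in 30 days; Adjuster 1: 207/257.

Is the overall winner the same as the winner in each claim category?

Complex: the junior adjuster 7/22 = 31.8%, Adjuster 1 6/21 = 28.6% → the junior adjuster
Moderate: the junior adjuster 242/275 = 88.0%, Adjuster 1 207/257 = 80.5% → the junior adjuster
Overall: the junior adjuster 249/297 = 83.8%, Adjuster 1 213/278 = 76.6% → the junior adjuster
The junior adjuster wins overall and in every claim group — no reversal.

Yes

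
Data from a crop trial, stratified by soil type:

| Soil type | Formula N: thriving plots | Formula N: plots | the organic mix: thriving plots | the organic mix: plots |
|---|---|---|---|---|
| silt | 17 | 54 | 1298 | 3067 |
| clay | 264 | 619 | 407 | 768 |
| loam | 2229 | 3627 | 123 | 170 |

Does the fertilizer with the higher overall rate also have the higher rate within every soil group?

Silt: Formula N 17/54 = 31.5%, the organic mix 1298/3067 = 42.3% → the organic mix
Clay: Formula N 264/619 = 42.6%, the organic mix 407/768 = 53.0% → the organic mix
Loam: Formula N 2229/3627 = 61.5%, the organic mix 123/170 = 72.4% → the organic mix
Overall: Formula N 2510/4300 = 58.4%, the organic mix 1828/4005 = 45.6% → Formula N
The organic mix wins each soil group but Formula N wins overall — the comparison reverses. The organic mix's plots skew toward silt, which has a lower base rate.

No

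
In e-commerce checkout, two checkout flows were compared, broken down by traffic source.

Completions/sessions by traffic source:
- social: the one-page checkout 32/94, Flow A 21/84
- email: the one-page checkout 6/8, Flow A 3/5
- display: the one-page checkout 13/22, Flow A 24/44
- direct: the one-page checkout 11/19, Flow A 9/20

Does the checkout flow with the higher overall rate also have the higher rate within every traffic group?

Yes

Social: the one-page checkout 32/94 = 34.0%, Flow A 21/84 = 25.0% → the one-page checkout
Email: the one-page checkout 6/8 = 75.0%, Flow A 3/5 = 60.0% → the one-page checkout
Display: the one-page checkout 13/22 = 59.1%, Flow A 24/44 = 54.5% → the one-page checkout
Direct: the one-page checkout 11/19 = 57.9%, Flow A 9/20 = 45.0% → the one-page checkout
Overall: the one-page checkout 62/143 = 43.4%, Flow A 57/153 = 37.3% → the one-page checkout
The one-page checkout wins overall and in every traffic group — no reversal.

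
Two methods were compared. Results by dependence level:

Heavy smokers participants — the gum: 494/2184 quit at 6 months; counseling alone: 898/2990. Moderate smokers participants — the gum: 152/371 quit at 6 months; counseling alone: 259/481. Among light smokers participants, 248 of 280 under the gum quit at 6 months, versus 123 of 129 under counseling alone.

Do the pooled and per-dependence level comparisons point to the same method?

Yes

Heavy smokers: the gum 494/2184 = 22.6%, counseling alone 898/2990 = 30.0% → counseling alone
Moderate smokers: the gum 152/371 = 41.0%, counseling alone 259/481 = 53.8% → counseling alone
Light smokers: the gum 248/280 = 88.6%, counseling alone 123/129 = 95.3% → counseling alone
Overall: the gum 894/2835 = 31.5%, counseling alone 1280/3600 = 35.6% → counseling alone
Counseling alone wins overall and in every dependence group — no reversal.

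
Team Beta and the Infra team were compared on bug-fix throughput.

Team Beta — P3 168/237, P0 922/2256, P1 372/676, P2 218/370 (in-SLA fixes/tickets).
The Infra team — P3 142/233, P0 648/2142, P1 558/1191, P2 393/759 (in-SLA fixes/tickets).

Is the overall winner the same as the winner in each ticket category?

Yes

P3: Team Beta 168/237 = 70.9%, the Infra team 142/233 = 60.9% → Team Beta
P0: Team Beta 922/2256 = 40.9%, the Infra team 648/2142 = 30.3% → Team Beta
P1: Team Beta 372/676 = 55.0%, the Infra team 558/1191 = 46.9% → Team Beta
P2: Team Beta 218/370 = 58.9%, the Infra team 393/759 = 51.8% → Team Beta
Overall: Team Beta 1680/3539 = 47.5%, the Infra team 1741/4325 = 40.3% → Team Beta
Team Beta wins overall and in every ticket group — no reversal.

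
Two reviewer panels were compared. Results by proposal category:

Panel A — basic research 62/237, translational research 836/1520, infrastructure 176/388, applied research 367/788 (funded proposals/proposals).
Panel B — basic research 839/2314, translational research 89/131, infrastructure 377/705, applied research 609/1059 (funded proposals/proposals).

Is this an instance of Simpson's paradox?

Yes

Basic research: Panel A 62/237 = 26.2%, Panel B 839/2314 = 36.3% → Panel B
Translational research: Panel A 836/1520 = 55.0%, Panel B 89/131 = 67.9% → Panel B
Infrastructure: Panel A 176/388 = 45.4%, Panel B 377/705 = 53.5% → Panel B
Applied research: Panel A 367/788 = 46.6%, Panel B 609/1059 = 57.5% → Panel B
Overall: Panel A 1441/2933 = 49.1%, Panel B 1914/4209 = 45.5% → Panel A
Panel B wins each proposal group but Panel A wins overall — the comparison reverses. Panel B's proposals skew toward basic research, which has a lower base rate.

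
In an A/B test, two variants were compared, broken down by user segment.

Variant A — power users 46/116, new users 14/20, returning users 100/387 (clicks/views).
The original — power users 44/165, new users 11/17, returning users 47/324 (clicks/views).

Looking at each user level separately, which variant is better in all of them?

Power users: Variant A 46/116 = 39.7%, the original 44/165 = 26.7% → Variant A
New users: Variant A 14/20 = 70.0%, the original 11/17 = 64.7% → Variant A
Returning users: Variant A 100/387 = 25.8%, the original 47/324 = 14.5% → Variant A
Variant A has the higher rate in all 3 groups.

Variant A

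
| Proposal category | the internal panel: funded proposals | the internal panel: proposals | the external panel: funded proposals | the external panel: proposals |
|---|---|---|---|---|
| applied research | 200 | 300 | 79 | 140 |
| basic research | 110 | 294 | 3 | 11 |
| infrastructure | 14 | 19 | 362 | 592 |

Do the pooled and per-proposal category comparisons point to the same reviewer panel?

No

Applied research: the internal panel 200/300 = 66.7%, the external panel 79/140 = 56.4% → the internal panel
Basic research: the internal panel 110/294 = 37.4%, the external panel 3/11 = 27.3% → the internal panel
Infrastructure: the internal panel 14/19 = 73.7%, the external panel 362/592 = 61.1% → the internal panel
Overall: the internal panel 324/613 = 52.9%, the external panel 444/743 = 59.8% → the external panel
The internal panel wins each proposal group but the external panel wins overall — the comparison reverses. The internal panel's proposals skew toward basic research, which has a lower base rate.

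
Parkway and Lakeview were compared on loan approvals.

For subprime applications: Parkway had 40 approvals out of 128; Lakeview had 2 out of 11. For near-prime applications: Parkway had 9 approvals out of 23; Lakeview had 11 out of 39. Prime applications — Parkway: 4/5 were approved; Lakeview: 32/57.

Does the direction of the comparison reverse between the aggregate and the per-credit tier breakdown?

Subprime: Parkway 40/128 = 31.2%, Lakeview 2/11 = 18.2% → Parkway
Near-prime: Parkway 9/23 = 39.1%, Lakeview 11/39 = 28.2% → Parkway
Prime: Parkway 4/5 = 80.0%, Lakeview 32/57 = 56.1% → Parkway
Overall: Parkway 53/156 = 34.0%, Lakeview 45/107 = 42.1% → Lakeview
Parkway wins each credit group but Lakeview wins overall — the comparison reverses. Parkway's applications skew toward subprime, which has a lower base rate.

Yes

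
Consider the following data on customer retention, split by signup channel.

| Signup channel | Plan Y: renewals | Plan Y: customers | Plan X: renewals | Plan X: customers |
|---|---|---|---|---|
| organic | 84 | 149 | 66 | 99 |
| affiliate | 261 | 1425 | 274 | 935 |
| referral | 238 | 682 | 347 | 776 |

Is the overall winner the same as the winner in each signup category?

Yes

Organic: Plan Y 84/149 = 56.4%, Plan X 66/99 = 66.7% → Plan X
Affiliate: Plan Y 261/1425 = 18.3%, Plan X 274/935 = 29.3% → Plan X
Referral: Plan Y 238/682 = 34.9%, Plan X 347/776 = 44.7% → Plan X
Overall: Plan Y 583/2256 = 25.8%, Plan X 687/1810 = 38.0% → Plan X
Plan X wins overall and in every signup group — no reversal.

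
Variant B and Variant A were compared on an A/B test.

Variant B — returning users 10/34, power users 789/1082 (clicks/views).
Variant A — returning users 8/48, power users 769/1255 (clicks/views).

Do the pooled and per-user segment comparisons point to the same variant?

Yes

Returning users: Variant B 10/34 = 29.4%, Variant A 8/48 = 16.7% → Variant B
Power users: Variant B 789/1082 = 72.9%, Variant A 769/1255 = 61.3% → Variant B
Overall: Variant B 799/1116 = 71.6%, Variant A 777/1303 = 59.6% → Variant B
Variant B wins overall and in every user group — no reversal.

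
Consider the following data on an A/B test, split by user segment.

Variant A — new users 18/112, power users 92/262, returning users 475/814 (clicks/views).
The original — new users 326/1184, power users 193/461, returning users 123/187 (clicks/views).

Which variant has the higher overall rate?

Variant A

New users: Variant A 18/112 = 16.1%, the original 326/1184 = 27.5% → the original
Power users: Variant A 92/262 = 35.1%, the original 193/461 = 41.9% → the original
Returning users: Variant A 475/814 = 58.4%, the original 123/187 = 65.8% → the original
Overall: Variant A 585/1188 = 49.2%, the original 642/1832 = 35.0% → Variant A
(The original wins every user group but Variant A wins overall — the original's views skew toward the low-rate new users group.)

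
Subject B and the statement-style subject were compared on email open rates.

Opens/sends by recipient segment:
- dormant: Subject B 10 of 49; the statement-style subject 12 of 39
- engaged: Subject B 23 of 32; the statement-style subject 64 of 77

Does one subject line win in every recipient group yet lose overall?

Dormant: Subject B 10/49 = 20.4%, the statement-style subject 12/39 = 30.8% → the statement-style subject
Engaged: Subject B 23/32 = 71.9%, the statement-style subject 64/77 = 83.1% → the statement-style subject
Overall: Subject B 33/81 = 40.7%, the statement-style subject 76/116 = 65.5% → the statement-style subject
The statement-style subject wins overall and in every recipient group — no reversal.

No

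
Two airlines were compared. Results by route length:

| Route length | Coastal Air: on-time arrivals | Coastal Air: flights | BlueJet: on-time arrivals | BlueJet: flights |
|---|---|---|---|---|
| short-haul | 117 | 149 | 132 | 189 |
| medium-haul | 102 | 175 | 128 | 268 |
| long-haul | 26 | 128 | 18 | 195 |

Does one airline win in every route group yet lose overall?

No

Short-haul: Coastal Air 117/149 = 78.5%, BlueJet 132/189 = 69.8% → Coastal Air
Medium-haul: Coastal Air 102/175 = 58.3%, BlueJet 128/268 = 47.8% → Coastal Air
Long-haul: Coastal Air 26/128 = 20.3%, BlueJet 18/195 = 9.2% → Coastal Air
Overall: Coastal Air 245/452 = 54.2%, BlueJet 278/652 = 42.6% → Coastal Air
Coastal Air wins overall and in every route group — no reversal.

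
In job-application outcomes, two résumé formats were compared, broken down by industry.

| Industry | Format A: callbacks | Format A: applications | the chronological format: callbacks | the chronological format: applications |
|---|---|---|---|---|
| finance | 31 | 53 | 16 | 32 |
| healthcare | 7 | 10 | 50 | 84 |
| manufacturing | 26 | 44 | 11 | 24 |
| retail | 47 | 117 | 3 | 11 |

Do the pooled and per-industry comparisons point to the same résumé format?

Finance: Format A 31/53 = 58.5%, the chronological format 16/32 = 50.0% → Format A
Healthcare: Format A 7/10 = 70.0%, the chronological format 50/84 = 59.5% → Format A
Manufacturing: Format A 26/44 = 59.1%, the chronological format 11/24 = 45.8% → Format A
Retail: Format A 47/117 = 40.2%, the chronological format 3/11 = 27.3% → Format A
Overall: Format A 111/224 = 49.6%, the chronological format 80/151 = 53.0% → the chronological format
Format A wins each industry group but the chronological format wins overall — the comparison reverses. Format A's applications skew toward retail, which has a lower base rate.

No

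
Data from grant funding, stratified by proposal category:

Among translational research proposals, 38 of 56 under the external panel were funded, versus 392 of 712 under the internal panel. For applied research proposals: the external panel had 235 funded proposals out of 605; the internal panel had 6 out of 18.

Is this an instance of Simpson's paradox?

Yes

Translational research: the external panel 38/56 = 67.9%, the internal panel 392/712 = 55.1% → the external panel
Applied research: the external panel 235/605 = 38.8%, the internal panel 6/18 = 33.3% → the external panel
Overall: the external panel 273/661 = 41.3%, the internal panel 398/730 = 54.5% → the internal panel
The external panel wins each proposal group but the internal panel wins overall — the comparison reverses. The external panel's proposals skew toward applied research, which has a lower base rate.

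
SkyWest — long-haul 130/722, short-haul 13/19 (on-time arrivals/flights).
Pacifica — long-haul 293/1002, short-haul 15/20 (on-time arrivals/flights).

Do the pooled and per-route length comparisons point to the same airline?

Long-haul: SkyWest 130/722 = 18.0%, Pacifica 293/1002 = 29.2% → Pacifica
Short-haul: SkyWest 13/19 = 68.4%, Pacifica 15/20 = 75.0% → Pacifica
Overall: SkyWest 143/741 = 19.3%, Pacifica 308/1022 = 30.1% → Pacifica
Pacifica wins overall and in every route group — no reversal.

Yes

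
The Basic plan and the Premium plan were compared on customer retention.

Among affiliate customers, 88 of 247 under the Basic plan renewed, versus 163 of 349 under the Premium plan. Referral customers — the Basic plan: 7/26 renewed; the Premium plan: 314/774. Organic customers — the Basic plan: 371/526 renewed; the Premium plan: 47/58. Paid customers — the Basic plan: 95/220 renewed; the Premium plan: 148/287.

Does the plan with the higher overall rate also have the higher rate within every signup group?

Affiliate: the Basic plan 88/247 = 35.6%, the Premium plan 163/349 = 46.7% → the Premium plan
Referral: the Basic plan 7/26 = 26.9%, the Premium plan 314/774 = 40.6% → the Premium plan
Organic: the Basic plan 371/526 = 70.5%, the Premium plan 47/58 = 81.0% → the Premium plan
Paid: the Basic plan 95/220 = 43.2%, the Premium plan 148/287 = 51.6% → the Premium plan
Overall: the Basic plan 561/1019 = 55.1%, the Premium plan 672/1468 = 45.8% → the Basic plan
The Premium plan wins each signup group but the Basic plan wins overall — the comparison reverses. The Premium plan's customers skew toward referral, which has a lower base rate.

No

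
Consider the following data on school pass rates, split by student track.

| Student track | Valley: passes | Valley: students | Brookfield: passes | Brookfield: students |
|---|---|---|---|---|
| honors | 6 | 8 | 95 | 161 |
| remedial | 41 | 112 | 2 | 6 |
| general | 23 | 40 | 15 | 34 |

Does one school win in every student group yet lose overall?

Honors: Valley 6/8 = 75.0%, Brookfield 95/161 = 59.0% → Valley
Remedial: Valley 41/112 = 36.6%, Brookfield 2/6 = 33.3% → Valley
General: Valley 23/40 = 57.5%, Brookfield 15/34 = 44.1% → Valley
Overall: Valley 70/160 = 43.8%, Brookfield 112/201 = 55.7% → Brookfield
Valley wins each student group but Brookfield wins overall — the comparison reverses. Valley's students skew toward remedial, which has a lower base rate.

Yes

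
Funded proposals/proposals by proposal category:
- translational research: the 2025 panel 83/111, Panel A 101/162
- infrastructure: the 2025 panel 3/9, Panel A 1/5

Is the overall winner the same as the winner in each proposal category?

Translational research: the 2025 panel 83/111 = 74.8%, Panel A 101/162 = 62.3% → the 2025 panel
Infrastructure: the 2025 panel 3/9 = 33.3%, Panel A 1/5 = 20.0% → the 2025 panel
Overall: the 2025 panel 86/120 = 71.7%, Panel A 102/167 = 61.1% → the 2025 panel
The 2025 panel wins overall and in every proposal group — no reversal.

Yes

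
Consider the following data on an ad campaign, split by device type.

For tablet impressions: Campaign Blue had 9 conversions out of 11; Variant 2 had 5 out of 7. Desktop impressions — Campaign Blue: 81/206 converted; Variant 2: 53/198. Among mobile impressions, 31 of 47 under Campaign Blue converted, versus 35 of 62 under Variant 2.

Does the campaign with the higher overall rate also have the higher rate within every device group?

Yes

Tablet: Campaign Blue 9/11 = 81.8%, Variant 2 5/7 = 71.4% → Campaign Blue
Desktop: Campaign Blue 81/206 = 39.3%, Variant 2 53/198 = 26.8% → Campaign Blue
Mobile: Campaign Blue 31/47 = 66.0%, Variant 2 35/62 = 56.5% → Campaign Blue
Overall: Campaign Blue 121/264 = 45.8%, Variant 2 93/267 = 34.8% → Campaign Blue
Campaign Blue wins overall and in every device group — no reversal.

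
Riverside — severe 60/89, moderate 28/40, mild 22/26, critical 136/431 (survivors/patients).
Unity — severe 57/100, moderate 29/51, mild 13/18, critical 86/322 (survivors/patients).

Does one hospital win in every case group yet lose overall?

No

Severe: Riverside 60/89 = 67.4%, Unity 57/100 = 57.0% → Riverside
Moderate: Riverside 28/40 = 70.0%, Unity 29/51 = 56.9% → Riverside
Mild: Riverside 22/26 = 84.6%, Unity 13/18 = 72.2% → Riverside
Critical: Riverside 136/431 = 31.6%, Unity 86/322 = 26.7% → Riverside
Overall: Riverside 246/586 = 42.0%, Unity 185/491 = 37.7% → Riverside
Riverside wins overall and in every case group — no reversal.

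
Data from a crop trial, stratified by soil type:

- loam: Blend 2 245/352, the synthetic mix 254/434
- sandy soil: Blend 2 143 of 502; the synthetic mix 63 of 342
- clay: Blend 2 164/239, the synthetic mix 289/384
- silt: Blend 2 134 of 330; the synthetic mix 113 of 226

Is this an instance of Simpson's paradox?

Loam: Blend 2 245/352 = 69.6%, the synthetic mix 254/434 = 58.5% → Blend 2
Sandy soil: Blend 2 143/502 = 28.5%, the synthetic mix 63/342 = 18.4% → Blend 2
Clay: Blend 2 164/239 = 68.6%, the synthetic mix 289/384 = 75.3% → the synthetic mix
Silt: Blend 2 134/330 = 40.6%, the synthetic mix 113/226 = 50.0% → the synthetic mix
Overall: Blend 2 686/1423 = 48.2%, the synthetic mix 719/1386 = 51.9% → the synthetic mix
Neither sweeps: Blend 2 wins 2 of 4 groups, the synthetic mix wins 2. The synthetic mix wins overall but not every group — no Simpson reversal.

No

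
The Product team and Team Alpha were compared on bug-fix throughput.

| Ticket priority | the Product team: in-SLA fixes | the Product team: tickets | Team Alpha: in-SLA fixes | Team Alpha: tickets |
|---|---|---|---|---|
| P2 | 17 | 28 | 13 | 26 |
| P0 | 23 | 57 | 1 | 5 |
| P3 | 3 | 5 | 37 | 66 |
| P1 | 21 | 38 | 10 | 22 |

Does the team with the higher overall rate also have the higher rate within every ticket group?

P2: the Product team 17/28 = 60.7%, Team Alpha 13/26 = 50.0% → the Product team
P0: the Product team 23/57 = 40.4%, Team Alpha 1/5 = 20.0% → the Product team
P3: the Product team 3/5 = 60.0%, Team Alpha 37/66 = 56.1% → the Product team
P1: the Product team 21/38 = 55.3%, Team Alpha 10/22 = 45.5% → the Product team
Overall: the Product team 64/128 = 50.0%, Team Alpha 61/119 = 51.3% → Team Alpha
The Product team wins each ticket group but Team Alpha wins overall — the comparison reverses. The Product team's tickets skew toward P0, which has a lower base rate.

No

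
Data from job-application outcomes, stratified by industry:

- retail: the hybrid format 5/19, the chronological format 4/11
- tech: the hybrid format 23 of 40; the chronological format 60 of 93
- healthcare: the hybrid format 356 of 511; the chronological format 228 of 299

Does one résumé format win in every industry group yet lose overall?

Retail: the hybrid format 5/19 = 26.3%, the chronological format 4/11 = 36.4% → the chronological format
Tech: the hybrid format 23/40 = 57.5%, the chronological format 60/93 = 64.5% → the chronological format
Healthcare: the hybrid format 356/511 = 69.7%, the chronological format 228/299 = 76.3% → the chronological format
Overall: the hybrid format 384/570 = 67.4%, the chronological format 292/403 = 72.5% → the chronological format
The chronological format wins overall and in every industry group — no reversal.

No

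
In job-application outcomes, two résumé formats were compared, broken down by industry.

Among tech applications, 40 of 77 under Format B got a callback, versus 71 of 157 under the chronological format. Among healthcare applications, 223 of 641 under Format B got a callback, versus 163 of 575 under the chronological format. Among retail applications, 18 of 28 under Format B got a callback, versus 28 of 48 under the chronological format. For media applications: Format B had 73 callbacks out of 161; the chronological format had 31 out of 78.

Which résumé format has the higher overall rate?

Tech: Format B 40/77 = 51.9%, the chronological format 71/157 = 45.2% → Format B
Healthcare: Format B 223/641 = 34.8%, the chronological format 163/575 = 28.3% → Format B
Retail: Format B 18/28 = 64.3%, the chronological format 28/48 = 58.3% → Format B
Media: Format B 73/161 = 45.3%, the chronological format 31/78 = 39.7% → Format B
Overall: Format B 354/907 = 39.0%, the chronological format 293/858 = 34.1% → Format B

Format B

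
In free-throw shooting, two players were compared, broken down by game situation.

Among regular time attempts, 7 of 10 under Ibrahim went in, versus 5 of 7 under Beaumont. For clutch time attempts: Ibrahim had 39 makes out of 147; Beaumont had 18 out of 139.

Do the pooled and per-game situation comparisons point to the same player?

No

Regular time: Ibrahim 7/10 = 70.0%, Beaumont 5/7 = 71.4% → Beaumont
Clutch time: Ibrahim 39/147 = 26.5%, Beaumont 18/139 = 12.9% → Ibrahim
Overall: Ibrahim 46/157 = 29.3%, Beaumont 23/146 = 15.8% → Ibrahim
Neither sweeps: Ibrahim wins 1 of 2 groups, Beaumont wins 1. Ibrahim wins overall but not every group — no Simpson reversal.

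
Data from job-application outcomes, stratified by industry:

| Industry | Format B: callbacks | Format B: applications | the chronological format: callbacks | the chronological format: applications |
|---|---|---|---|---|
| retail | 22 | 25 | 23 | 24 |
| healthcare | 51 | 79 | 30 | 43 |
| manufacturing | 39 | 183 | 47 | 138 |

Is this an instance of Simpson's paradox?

Retail: Format B 22/25 = 88.0%, the chronological format 23/24 = 95.8% → the chronological format
Healthcare: Format B 51/79 = 64.6%, the chronological format 30/43 = 69.8% → the chronological format
Manufacturing: Format B 39/183 = 21.3%, the chronological format 47/138 = 34.1% → the chronological format
Overall: Format B 112/287 = 39.0%, the chronological format 100/205 = 48.8% → the chronological format
The chronological format wins overall and in every industry group — no reversal.

No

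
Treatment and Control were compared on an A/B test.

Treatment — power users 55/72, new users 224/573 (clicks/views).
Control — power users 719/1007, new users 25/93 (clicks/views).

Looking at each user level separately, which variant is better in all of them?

Treatment

Power users: Treatment 55/72 = 76.4%, Control 719/1007 = 71.4% → Treatment
New users: Treatment 224/573 = 39.1%, Control 25/93 = 26.9% → Treatment
Treatment has the higher rate in both groups.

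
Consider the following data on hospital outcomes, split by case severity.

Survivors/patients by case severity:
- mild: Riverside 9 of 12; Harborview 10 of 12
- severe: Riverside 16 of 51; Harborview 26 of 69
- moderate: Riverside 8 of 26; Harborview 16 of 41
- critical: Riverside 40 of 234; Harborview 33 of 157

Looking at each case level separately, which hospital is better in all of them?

Mild: Riverside 9/12 = 75.0%, Harborview 10/12 = 83.3% → Harborview
Severe: Riverside 16/51 = 31.4%, Harborview 26/69 = 37.7% → Harborview
Moderate: Riverside 8/26 = 30.8%, Harborview 16/41 = 39.0% → Harborview
Critical: Riverside 40/234 = 17.1%, Harborview 33/157 = 21.0% → Harborview
Harborview has the higher rate in all 4 groups.

Harborview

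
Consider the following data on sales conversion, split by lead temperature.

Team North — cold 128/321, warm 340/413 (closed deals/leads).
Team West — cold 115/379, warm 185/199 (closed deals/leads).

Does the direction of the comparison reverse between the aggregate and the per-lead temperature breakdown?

Cold: Team North 128/321 = 39.9%, Team West 115/379 = 30.3% → Team North
Warm: Team North 340/413 = 82.3%, Team West 185/199 = 93.0% → Team West
Overall: Team North 468/734 = 63.8%, Team West 300/578 = 51.9% → Team North
Neither sweeps: Team North wins 1 of 2 groups, Team West wins 1. Team North wins overall but not every group — no Simpson reversal.

No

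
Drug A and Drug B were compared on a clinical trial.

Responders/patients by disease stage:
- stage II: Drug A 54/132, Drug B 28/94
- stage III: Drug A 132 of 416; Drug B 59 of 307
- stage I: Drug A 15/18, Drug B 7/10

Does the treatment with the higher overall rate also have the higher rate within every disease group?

Yes

Stage II: Drug A 54/132 = 40.9%, Drug B 28/94 = 29.8% → Drug A
Stage III: Drug A 132/416 = 31.7%, Drug B 59/307 = 19.2% → Drug A
Stage I: Drug A 15/18 = 83.3%, Drug B 7/10 = 70.0% → Drug A
Overall: Drug A 201/566 = 35.5%, Drug B 94/411 = 22.9% → Drug A
Drug A wins overall and in every disease group — no reversal.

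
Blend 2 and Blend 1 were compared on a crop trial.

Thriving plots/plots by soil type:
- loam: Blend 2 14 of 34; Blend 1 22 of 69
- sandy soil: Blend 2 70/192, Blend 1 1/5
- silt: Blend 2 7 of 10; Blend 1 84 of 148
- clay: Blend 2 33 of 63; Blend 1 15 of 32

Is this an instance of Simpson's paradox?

Yes

Loam: Blend 2 14/34 = 41.2%, Blend 1 22/69 = 31.9% → Blend 2
Sandy soil: Blend 2 70/192 = 36.5%, Blend 1 1/5 = 20.0% → Blend 2
Silt: Blend 2 7/10 = 70.0%, Blend 1 84/148 = 56.8% → Blend 2
Clay: Blend 2 33/63 = 52.4%, Blend 1 15/32 = 46.9% → Blend 2
Overall: Blend 2 124/299 = 41.5%, Blend 1 122/254 = 48.0% → Blend 1
Blend 2 wins each soil group but Blend 1 wins overall — the comparison reverses. Blend 2's plots skew toward sandy soil, which has a lower base rate.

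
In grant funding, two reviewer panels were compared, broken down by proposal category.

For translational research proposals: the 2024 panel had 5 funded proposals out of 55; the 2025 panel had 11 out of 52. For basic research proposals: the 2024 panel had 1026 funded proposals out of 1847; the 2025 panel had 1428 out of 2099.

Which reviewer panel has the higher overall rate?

Translational research: the 2024 panel 5/55 = 9.1%, the 2025 panel 11/52 = 21.2% → the 2025 panel
Basic research: the 2024 panel 1026/1847 = 55.5%, the 2025 panel 1428/2099 = 68.0% → the 2025 panel
Overall: the 2024 panel 1031/1902 = 54.2%, the 2025 panel 1439/2151 = 66.9% → the 2025 panel

the 2025 panel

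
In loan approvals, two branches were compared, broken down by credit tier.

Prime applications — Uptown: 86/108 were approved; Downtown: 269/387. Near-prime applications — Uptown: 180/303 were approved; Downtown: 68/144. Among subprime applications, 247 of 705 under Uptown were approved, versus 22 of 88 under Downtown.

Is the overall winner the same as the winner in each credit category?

No

Prime: Uptown 86/108 = 79.6%, Downtown 269/387 = 69.5% → Uptown
Near-prime: Uptown 180/303 = 59.4%, Downtown 68/144 = 47.2% → Uptown
Subprime: Uptown 247/705 = 35.0%, Downtown 22/88 = 25.0% → Uptown
Overall: Uptown 513/1116 = 46.0%, Downtown 359/619 = 58.0% → Downtown
Uptown wins each credit group but Downtown wins overall — the comparison reverses. Uptown's applications skew toward subprime, which has a lower base rate.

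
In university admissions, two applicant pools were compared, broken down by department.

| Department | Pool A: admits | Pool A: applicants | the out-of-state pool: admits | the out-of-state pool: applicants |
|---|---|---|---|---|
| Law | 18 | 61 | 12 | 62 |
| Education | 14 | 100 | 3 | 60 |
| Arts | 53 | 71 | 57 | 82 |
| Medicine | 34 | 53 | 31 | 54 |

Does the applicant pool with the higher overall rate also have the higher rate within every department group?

Yes

Law: Pool A 18/61 = 29.5%, the out-of-state pool 12/62 = 19.4% → Pool A
Education: Pool A 14/100 = 14.0%, the out-of-state pool 3/60 = 5.0% → Pool A
Arts: Pool A 53/71 = 74.6%, the out-of-state pool 57/82 = 69.5% → Pool A
Medicine: Pool A 34/53 = 64.2%, the out-of-state pool 31/54 = 57.4% → Pool A
Overall: Pool A 119/285 = 41.8%, the out-of-state pool 103/258 = 39.9% → Pool A
Pool A wins overall and in every department group — no reversal.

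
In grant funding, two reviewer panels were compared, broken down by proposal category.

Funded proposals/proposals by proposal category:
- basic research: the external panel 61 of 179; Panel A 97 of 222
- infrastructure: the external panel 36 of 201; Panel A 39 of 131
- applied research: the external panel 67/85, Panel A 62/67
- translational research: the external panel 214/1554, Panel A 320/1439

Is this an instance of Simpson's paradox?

Basic research: the external panel 61/179 = 34.1%, Panel A 97/222 = 43.7% → Panel A
Infrastructure: the external panel 36/201 = 17.9%, Panel A 39/131 = 29.8% → Panel A
Applied research: the external panel 67/85 = 78.8%, Panel A 62/67 = 92.5% → Panel A
Translational research: the external panel 214/1554 = 13.8%, Panel A 320/1439 = 22.2% → Panel A
Overall: the external panel 378/2019 = 18.7%, Panel A 518/1859 = 27.9% → Panel A
Panel A wins overall and in every proposal group — no reversal.

No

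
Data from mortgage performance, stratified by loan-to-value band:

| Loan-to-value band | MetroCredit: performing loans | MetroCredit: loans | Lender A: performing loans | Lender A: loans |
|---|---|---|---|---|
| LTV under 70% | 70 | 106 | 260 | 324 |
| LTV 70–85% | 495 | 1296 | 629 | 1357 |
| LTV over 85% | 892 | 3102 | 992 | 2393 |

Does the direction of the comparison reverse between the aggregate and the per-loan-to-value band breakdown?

No

LTV under 70%: MetroCredit 70/106 = 66.0%, Lender A 260/324 = 80.2% → Lender A
LTV 70–85%: MetroCredit 495/1296 = 38.2%, Lender A 629/1357 = 46.4% → Lender A
LTV over 85%: MetroCredit 892/3102 = 28.8%, Lender A 992/2393 = 41.5% → Lender A
Overall: MetroCredit 1457/4504 = 32.3%, Lender A 1881/4074 = 46.2% → Lender A
Lender A wins overall and in every loan-to-value group — no reversal.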